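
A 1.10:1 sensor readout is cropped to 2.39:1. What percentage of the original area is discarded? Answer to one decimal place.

Going from 1.10:1 to 2.39:1 means cutting height while keeping width.
Area ratio = (1.100)/(2.390) = 46.03%; the remaining 53.97% is cropped out.

54.0%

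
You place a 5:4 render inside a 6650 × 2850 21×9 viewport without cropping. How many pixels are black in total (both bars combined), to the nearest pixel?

5:4 is narrower than 21×9, so it spans the full height.
The render is 2850 × 5/4 ≈ 3562.5000 px wide.
6650 − 3562.5000 = 3087.5000 px of bars.
Bar area = 3087.5000 × 2850 ≈ 8799375 px.

8799375 pixels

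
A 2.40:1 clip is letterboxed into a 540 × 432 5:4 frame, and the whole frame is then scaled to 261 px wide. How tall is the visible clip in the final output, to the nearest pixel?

109 px

At 540×432 the clip is width-limited, so height = 540 / 2.400 ≈ 225.00 px.
Resizing to 261 px wide multiplies everything by 0.4833: 225.00 → 108.75 px.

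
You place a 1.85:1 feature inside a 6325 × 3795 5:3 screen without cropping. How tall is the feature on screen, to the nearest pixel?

3419 px

Since 1.850 > 1.667, the feature is width-limited.
The feature is 6325 / 1.850 ≈ 3418.92 px tall.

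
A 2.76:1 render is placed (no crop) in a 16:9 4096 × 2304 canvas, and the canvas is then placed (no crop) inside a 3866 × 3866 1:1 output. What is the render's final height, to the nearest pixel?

Inside the 4096×2304 canvas the render is width-limited at 4096.00 × 1484.06.
16:9 in 3866×3866: fills the width, so the intermediate becomes 3866.00 × 2174.62 — a scale of ×0.9438.
Applying the same ×0.9438: 1484.06 → 1400.72.

1401 px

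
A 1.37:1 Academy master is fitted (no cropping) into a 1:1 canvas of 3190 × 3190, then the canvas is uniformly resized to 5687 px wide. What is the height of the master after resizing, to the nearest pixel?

Fitted into 3190×3190, the master spans the width; its height is 3190 / 1.370 ≈ 2328.47 px.
Scaling 3190 → 5687 is ×1.7828, so the height becomes 2328.47 × 1.7828 ≈ 4151.09 px.

4151 px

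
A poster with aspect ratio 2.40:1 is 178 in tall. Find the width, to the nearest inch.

427 in

Width = 178 × 2.400 = 427.20.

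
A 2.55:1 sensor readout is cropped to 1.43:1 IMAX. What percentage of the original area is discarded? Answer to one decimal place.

43.9%

1.43:1 IMAX is narrower than 2.55:1, so the crop keeps the full height and trims the width.
Fraction kept = (1.430)/(2.550) ≈ 56.08%, so 43.92% is lost.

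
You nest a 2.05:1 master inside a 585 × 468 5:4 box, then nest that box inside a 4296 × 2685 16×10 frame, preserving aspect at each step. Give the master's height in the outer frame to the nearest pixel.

1637 px

First fit — 2.05:1 into 585×468 spans the width: 585.00 × 285.37.
The 5:4 canvas is height-limited in 4296×2685, giving 3356.25 × 2685.00; scale factor 5.7372.
So the master's height is 285.37 × 5.7372 ≈ 1637.20.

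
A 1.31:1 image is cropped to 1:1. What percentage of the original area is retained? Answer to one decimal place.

Going from 1.31:1 to 1:1 means cutting width while keeping height.
Area ratio = (1.000)/(1.310) = 76.34% retained.

76.3%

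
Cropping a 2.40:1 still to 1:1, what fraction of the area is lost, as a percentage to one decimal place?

58.3%

Going from 2.40:1 to 1:1 means cutting width while keeping height.
Area ratio = (1.000)/(2.400) = 41.67%; the remaining 58.33% is cropped out.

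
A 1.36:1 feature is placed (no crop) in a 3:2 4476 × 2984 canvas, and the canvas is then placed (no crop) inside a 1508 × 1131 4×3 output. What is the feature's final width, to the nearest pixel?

1367 px

1.36:1 in 4476×2984: fills the height, so the feature is 4058.24 × 2984.00.
The 3:2 canvas is width-limited in 1508×1131, giving 1508.00 × 1005.33; scale factor 0.3369.
So the feature's width is 4058.24 × 0.3369 ≈ 1367.25.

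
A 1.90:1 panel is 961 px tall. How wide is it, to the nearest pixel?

961 × 1.900 = 1825.90.

1826 px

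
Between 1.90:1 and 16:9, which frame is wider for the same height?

1.9 and 16:9 = 1.778; 1.9 > 1.778.

1.90:1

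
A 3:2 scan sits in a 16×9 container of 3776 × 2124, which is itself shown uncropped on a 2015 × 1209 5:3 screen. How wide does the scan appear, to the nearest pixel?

3:2 in 3776×2124: fills the height, so the scan is 3186.00 × 2124.00.
16×9 in 2015×1209: fills the width, so the intermediate becomes 2015.00 × 1133.44 — a scale of ×0.5336.
The scan scales with it: width 3186.00 × 0.5336 ≈ 1700.16.

1700 px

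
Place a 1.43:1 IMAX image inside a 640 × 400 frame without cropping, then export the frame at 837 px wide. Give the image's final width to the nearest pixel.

748 px

In the 640×400 frame the image fills the height: width = 400 × 1.430 ≈ 572.00 px.
The frame scales by 837/640 = 1.3078; 572.00 × 1.3078 ≈ 748.07 px.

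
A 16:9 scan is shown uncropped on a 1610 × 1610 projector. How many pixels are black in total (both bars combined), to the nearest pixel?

1134044 pixels

16:9 is wider than square, so it spans the full width.
Content height = 1610 × 9/16 ≈ 905.6250 px.
Black = 1610 − 905.6250 = 704.3750 px.
That's 704.3750 × 1610 ≈ 1134044 black pixels.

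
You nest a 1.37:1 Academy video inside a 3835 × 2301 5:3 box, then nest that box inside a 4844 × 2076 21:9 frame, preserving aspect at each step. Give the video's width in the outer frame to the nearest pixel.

2844 px

First fit — 1.37:1 Academy into 3835×2301 spans the height: 3152.37 × 2301.00.
Second fit — the 5:3 canvas into 4844×2076 spans the height: 3460.00 × 2076.00 (×0.9022 from 3835×2301).
So the video's width is 3152.37 × 0.9022 ≈ 2844.12.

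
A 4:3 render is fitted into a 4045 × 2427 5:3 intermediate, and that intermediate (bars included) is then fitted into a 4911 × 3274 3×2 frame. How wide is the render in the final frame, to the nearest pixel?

3929 px

4:3 in 4045×2427: fills the height, so the render is 3236.00 × 2427.00.
5:3 in 4911×3274: fills the width, so the intermediate becomes 4911.00 × 2946.60 — a scale of ×1.2141.
Applying the same ×1.2141: 3236.00 → 3928.80.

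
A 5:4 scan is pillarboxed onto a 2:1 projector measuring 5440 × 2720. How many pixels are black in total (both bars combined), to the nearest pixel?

5548800 pixels

5:4 (1.250) < 2:1 (2.000), so the scan fills the height.
That makes the image 3400.0000 px wide (2720 × 5/4).
5440 − 3400.0000 = 2040.0000 px of bars.
Across the 2720-px span: 2040.0000 × 2720 ≈ 5548800 px.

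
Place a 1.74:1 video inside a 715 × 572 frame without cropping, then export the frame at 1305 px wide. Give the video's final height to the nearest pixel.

At 715×572 the video is width-limited, so height = 715 / 1.740 ≈ 410.92 px.
The frame scales by 1305/715 = 1.8252; 410.92 × 1.8252 ≈ 750.00 px.

750 px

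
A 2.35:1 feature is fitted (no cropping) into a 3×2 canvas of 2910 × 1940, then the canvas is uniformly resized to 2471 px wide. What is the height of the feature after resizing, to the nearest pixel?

1051 px

At 2910×1940 the feature is width-limited, so height = 2910 / 2.350 ≈ 1238.30 px.
The frame scales by 2471/2910 = 0.8491; 1238.30 × 0.8491 ≈ 1051.49 px.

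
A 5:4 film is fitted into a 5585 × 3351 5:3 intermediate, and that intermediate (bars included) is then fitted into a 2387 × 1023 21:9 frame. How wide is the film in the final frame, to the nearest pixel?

1279 px

5:4 in 5585×3351: fills the height, so the film is 4188.75 × 3351.00.
5:3 in 2387×1023: fills the height, so the intermediate becomes 1705.00 × 1023.00 — a scale of ×0.3053.
The film scales with it: width 4188.75 × 0.3053 ≈ 1278.75.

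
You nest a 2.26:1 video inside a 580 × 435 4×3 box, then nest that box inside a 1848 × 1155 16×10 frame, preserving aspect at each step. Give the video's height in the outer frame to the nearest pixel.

2.26:1 in 580×435: fills the width, so the video is 580.00 × 256.64.
4×3 in 1848×1155: fills the height, so the intermediate becomes 1540.00 × 1155.00 — a scale of ×2.6552.
The video scales with it: height 256.64 × 2.6552 ≈ 681.42.

681 px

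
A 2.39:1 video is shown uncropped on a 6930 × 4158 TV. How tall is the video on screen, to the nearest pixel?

2900 px

2.39:1 is wider than 5:3, so it spans the full width.
That makes the image 2899.58 px tall (6930 / 2.390).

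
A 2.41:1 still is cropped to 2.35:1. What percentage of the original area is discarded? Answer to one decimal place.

2.5%

The height stays; only width is cut (since 2.35:1 is narrower than 2.41:1).
(2.350)/(2.410) ≈ 0.975 of the area survives, leaving 2.49% discarded.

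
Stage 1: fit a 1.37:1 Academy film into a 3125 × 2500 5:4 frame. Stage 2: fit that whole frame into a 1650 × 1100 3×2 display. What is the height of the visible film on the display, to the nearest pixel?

1004 px

1.37:1 Academy in 3125×2500: fills the width, so the film is 3125.00 × 2281.02.
The 5:4 canvas is height-limited in 1650×1100, giving 1375.00 × 1100.00; scale factor 0.4400.
The film scales with it: height 2281.02 × 0.4400 ≈ 1003.65.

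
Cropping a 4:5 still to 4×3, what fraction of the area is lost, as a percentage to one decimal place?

40.0%

Going from 4:5 to 4×3 means cutting height while keeping width.
Fraction kept = (0.800)/(1.333) ≈ 60.00%, so 40.00% is lost.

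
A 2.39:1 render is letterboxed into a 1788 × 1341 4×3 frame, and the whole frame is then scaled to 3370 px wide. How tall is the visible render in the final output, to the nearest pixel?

At 1788×1341 the render is width-limited, so height = 1788 / 2.390 ≈ 748.12 px.
Scaling 1788 → 3370 is ×1.8848, so the height becomes 748.12 × 1.8848 ≈ 1410.04 px.

1410 px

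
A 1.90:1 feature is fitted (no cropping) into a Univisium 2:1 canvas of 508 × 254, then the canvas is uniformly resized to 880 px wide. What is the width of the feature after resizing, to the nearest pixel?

836 px

Fitted into 508×254, the feature spans the height; its width is 254 × 1.900 ≈ 482.60 px.
Scaling 508 → 880 is ×1.7323, so the width becomes 482.60 × 1.7323 ≈ 836.00 px.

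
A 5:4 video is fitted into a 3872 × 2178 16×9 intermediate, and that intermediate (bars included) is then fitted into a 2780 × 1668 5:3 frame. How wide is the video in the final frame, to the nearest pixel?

Inside the 3872×2178 canvas the video is height-limited at 2722.50 × 2178.00.
The 16×9 canvas is width-limited in 2780×1668, giving 2780.00 × 1563.75; scale factor 0.7180.
So the video's width is 2722.50 × 0.7180 ≈ 1954.69.

1955 px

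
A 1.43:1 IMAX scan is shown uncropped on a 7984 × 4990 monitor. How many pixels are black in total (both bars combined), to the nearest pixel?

4233017 pixels

1.43:1 IMAX is narrower than 16:10, so it spans the full height.
That makes the image 7135.7000 px wide (4990 × 1.430).
7984 − 7135.7000 = 848.3000 px of bars.
That's 848.3000 × 4990 ≈ 4233017 black pixels.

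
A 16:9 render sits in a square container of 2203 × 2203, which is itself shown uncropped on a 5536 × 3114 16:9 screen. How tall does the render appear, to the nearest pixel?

Inside the 2203×2203 canvas the render is width-limited at 2203.00 × 1239.19.
square in 5536×3114: fills the height, so the intermediate becomes 3114.00 × 3114.00 — a scale of ×1.4135.
The render scales with it: height 1239.19 × 1.4135 ≈ 1751.62.

1752 px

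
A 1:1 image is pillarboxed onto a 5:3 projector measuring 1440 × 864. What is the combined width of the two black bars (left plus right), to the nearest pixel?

Since 1.000 < 1.667, the image is height-limited.
That makes the image 864.00 px wide (864 × 1/1).
1440 − 864.00 = 576.00 px of bars.

576 px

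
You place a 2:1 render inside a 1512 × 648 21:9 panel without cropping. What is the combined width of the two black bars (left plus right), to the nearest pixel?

2:1 (2.000) < 21:9 (2.333), so the render fills the height.
The render is 648 × 2/1 ≈ 1296.00 px wide.
Black = 1512 − 1296.00 = 216.00 px.

216 px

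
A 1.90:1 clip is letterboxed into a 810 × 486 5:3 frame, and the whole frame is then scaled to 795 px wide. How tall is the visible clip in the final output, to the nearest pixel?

At 810×486 the clip is width-limited, so height = 810 / 1.900 ≈ 426.32 px.
Resizing to 795 px wide multiplies everything by 0.9815: 426.32 → 418.42 px.

418 px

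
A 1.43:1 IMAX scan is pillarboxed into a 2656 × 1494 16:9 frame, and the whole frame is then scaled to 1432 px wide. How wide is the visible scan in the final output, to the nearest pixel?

1152 px

In the 2656×1494 frame the scan fills the height: width = 1494 × 1.430 ≈ 2136.42 px.
Scaling 2656 → 1432 is ×0.5392, so the width becomes 2136.42 × 0.5392 ≈ 1151.87 px.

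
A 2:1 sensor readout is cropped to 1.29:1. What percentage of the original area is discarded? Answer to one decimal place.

The height stays; only width is cut (since 1.29:1 is narrower than 2:1).
Fraction kept = (1.290)/(2.000) ≈ 64.50%, so 35.50% is lost.

35.5%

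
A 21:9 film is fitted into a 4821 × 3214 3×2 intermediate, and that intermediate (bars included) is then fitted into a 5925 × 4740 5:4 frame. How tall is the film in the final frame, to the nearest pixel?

2539 px

21:9 in 4821×3214: fills the width, so the film is 4821.00 × 2066.14.
Second fit — the 3×2 canvas into 5925×4740 spans the width: 5925.00 × 3950.00 (×1.2290 from 4821×3214).
The film scales with it: height 2066.14 × 1.2290 ≈ 2539.29.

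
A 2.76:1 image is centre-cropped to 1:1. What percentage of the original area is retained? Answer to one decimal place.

36.2%

The height stays; only width is cut (since 1:1 is narrower than 2.76:1).
(1.000)/(2.760) ≈ 0.362 of the area survives.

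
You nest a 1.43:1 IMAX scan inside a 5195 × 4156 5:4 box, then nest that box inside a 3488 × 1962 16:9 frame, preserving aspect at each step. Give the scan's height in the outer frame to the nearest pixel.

1.43:1 IMAX in 5195×4156: fills the width, so the scan is 5195.00 × 3632.87.
The 5:4 canvas is height-limited in 3488×1962, giving 2452.50 × 1962.00; scale factor 0.4721.
The scan scales with it: height 3632.87 × 0.4721 ≈ 1715.03.

1715 px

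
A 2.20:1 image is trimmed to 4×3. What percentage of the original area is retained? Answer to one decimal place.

60.6%

The height stays; only width is cut (since 4×3 is narrower than 2.20:1).
Area ratio = (1.333)/(2.200) = 60.61% retained.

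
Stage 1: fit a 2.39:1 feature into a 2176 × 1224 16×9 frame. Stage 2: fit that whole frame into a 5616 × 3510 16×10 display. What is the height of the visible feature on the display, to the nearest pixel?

2350 px

2.39:1 in 2176×1224: fills the width, so the feature is 2176.00 × 910.46.
The 16×9 canvas is width-limited in 5616×3510, giving 5616.00 × 3159.00; scale factor 2.5809.
The feature scales with it: height 910.46 × 2.5809 ≈ 2349.79.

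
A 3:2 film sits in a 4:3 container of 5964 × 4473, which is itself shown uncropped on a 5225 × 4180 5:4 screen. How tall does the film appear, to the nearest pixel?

3483 px

Inside the 5964×4473 canvas the film is width-limited at 5964.00 × 3976.00.
Second fit — the 4:3 canvas into 5225×4180 spans the width: 5225.00 × 3918.75 (×0.8761 from 5964×4473).
The film scales with it: height 3976.00 × 0.8761 ≈ 3483.33.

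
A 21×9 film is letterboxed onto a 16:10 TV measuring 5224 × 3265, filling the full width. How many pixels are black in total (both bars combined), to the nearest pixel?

Content height = 5224 × 9/21 ≈ 2238.8571 px.
Black = 3265 − 2238.8571 = 1026.1429 px.
Bar area = 1026.1429 × 5224 ≈ 5360570 px.

5360570 pixels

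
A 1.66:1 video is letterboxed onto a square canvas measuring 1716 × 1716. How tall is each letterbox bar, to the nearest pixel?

341 px

1.66:1 (1.660) > square (1.000), so the video fills the width.
The video is 1716 / 1.660 ≈ 1033.73 px tall.
Black = 1716 − 1033.73 = 682.27 px, or 341.13 per bar.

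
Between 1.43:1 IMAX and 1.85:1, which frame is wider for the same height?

1.85:1

1.43 and 1.85; 1.85 > 1.43.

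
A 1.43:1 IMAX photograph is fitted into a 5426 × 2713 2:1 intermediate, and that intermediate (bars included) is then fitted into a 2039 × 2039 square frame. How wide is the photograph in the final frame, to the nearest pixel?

1458 px

Inside the 5426×2713 canvas the photograph is height-limited at 3879.59 × 2713.00.
2:1 in 2039×2039: fills the width, so the intermediate becomes 2039.00 × 1019.50 — a scale of ×0.3758.
So the photograph's width is 3879.59 × 0.3758 ≈ 1457.88.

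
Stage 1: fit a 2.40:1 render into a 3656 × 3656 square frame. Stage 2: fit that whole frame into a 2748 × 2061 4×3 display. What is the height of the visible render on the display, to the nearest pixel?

859 px

First fit — 2.40:1 into 3656×3656 spans the width: 3656.00 × 1523.33.
square in 2748×2061: fills the height, so the intermediate becomes 2061.00 × 2061.00 — a scale of ×0.5637.
The render scales with it: height 1523.33 × 0.5637 ≈ 858.75.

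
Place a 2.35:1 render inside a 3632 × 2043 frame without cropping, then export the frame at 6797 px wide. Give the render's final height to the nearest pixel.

In the 3632×2043 frame the render fills the width: height = 3632 / 2.350 ≈ 1545.53 px.
Scaling 3632 → 6797 is ×1.8714, so the height becomes 1545.53 × 1.8714 ≈ 2892.34 px.

2892 px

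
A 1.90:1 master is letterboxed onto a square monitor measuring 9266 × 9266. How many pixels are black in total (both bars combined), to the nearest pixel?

40669937 pixels

1.90:1 is wider than square, so it spans the full width.
That makes the image 4876.8421 px tall (9266 / 1.900).
Black = 9266 − 4876.8421 = 4389.1579 px.
That's 4389.1579 × 9266 ≈ 40669937 black pixels.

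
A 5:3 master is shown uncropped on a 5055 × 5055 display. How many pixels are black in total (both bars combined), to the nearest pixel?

Since 1.667 > 1.000, the master is width-limited.
The master is 5055 × 3/5 ≈ 3033.0000 px tall.
Leftover height: 5055 − 3033.0000 = 2022.0000 px.
Across the 5055-px span: 2022.0000 × 5055 ≈ 10221210 px.

10221210 pixels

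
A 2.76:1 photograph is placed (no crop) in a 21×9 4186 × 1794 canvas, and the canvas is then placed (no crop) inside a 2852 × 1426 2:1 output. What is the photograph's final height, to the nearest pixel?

1033 px

Inside the 4186×1794 canvas the photograph is width-limited at 4186.00 × 1516.67.
Second fit — the 21×9 canvas into 2852×1426 spans the width: 2852.00 × 1222.29 (×0.6813 from 4186×1794).
Applying the same ×0.6813: 1516.67 → 1033.33.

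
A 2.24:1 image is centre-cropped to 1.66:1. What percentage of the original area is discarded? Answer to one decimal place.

Going from 2.24:1 to 1.66:1 means cutting width while keeping height.
Fraction kept = (1.660)/(2.240) ≈ 74.11%, so 25.89% is lost.

25.9%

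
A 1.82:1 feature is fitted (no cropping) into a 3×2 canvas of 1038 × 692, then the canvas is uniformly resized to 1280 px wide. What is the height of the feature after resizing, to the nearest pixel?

703 px

At 1038×692 the feature is width-limited, so height = 1038 / 1.820 ≈ 570.33 px.
Scaling 1038 → 1280 is ×1.2331, so the height becomes 570.33 × 1.2331 ≈ 703.30 px.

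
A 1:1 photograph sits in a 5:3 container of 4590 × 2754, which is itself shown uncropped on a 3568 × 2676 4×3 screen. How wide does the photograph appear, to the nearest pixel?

First fit — 1:1 into 4590×2754 spans the height: 2754.00 × 2754.00.
The 5:3 canvas is width-limited in 3568×2676, giving 3568.00 × 2140.80; scale factor 0.7773.
Applying the same ×0.7773: 2754.00 → 2140.80.

2141 px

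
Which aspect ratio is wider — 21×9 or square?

21×9

21×9 = 2.333 and square = 1; 2.333 > 1.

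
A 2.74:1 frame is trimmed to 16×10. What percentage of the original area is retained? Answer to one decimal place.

58.4%

16×10 is narrower than 2.74:1, so the crop keeps the full height and trims the width.
(1.600)/(2.740) ≈ 0.584 of the area survives.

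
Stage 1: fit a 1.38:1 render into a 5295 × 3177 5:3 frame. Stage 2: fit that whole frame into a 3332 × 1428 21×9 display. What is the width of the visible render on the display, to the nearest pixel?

1.38:1 in 5295×3177: fills the height, so the render is 4384.26 × 3177.00.
The 5:3 canvas is height-limited in 3332×1428, giving 2380.00 × 1428.00; scale factor 0.4495.
Applying the same ×0.4495: 4384.26 → 1970.64.

1971 px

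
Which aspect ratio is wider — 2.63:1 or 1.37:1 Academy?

2.63 and 1.37; 2.63 > 1.37.

2.63:1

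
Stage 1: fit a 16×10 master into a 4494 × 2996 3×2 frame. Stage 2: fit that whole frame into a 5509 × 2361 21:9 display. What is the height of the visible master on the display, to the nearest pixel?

2213 px

First fit — 16×10 into 4494×2996 spans the width: 4494.00 × 2808.75.
The 3×2 canvas is height-limited in 5509×2361, giving 3541.50 × 2361.00; scale factor 0.7881.
Applying the same ×0.7881: 2808.75 → 2213.44.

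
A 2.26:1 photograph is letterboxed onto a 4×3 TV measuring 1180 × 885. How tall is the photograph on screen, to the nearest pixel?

522 px

2.26:1 is wider than 4×3, so it spans the full width.
Content height = 1180 / 2.260 ≈ 522.12 px.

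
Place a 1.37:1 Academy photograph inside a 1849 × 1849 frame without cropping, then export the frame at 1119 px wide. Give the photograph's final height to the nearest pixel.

At 1849×1849 the photograph is width-limited, so height = 1849 / 1.370 ≈ 1349.64 px.
Scaling 1849 → 1119 is ×0.6052, so the height becomes 1349.64 × 0.6052 ≈ 816.79 px.

817 px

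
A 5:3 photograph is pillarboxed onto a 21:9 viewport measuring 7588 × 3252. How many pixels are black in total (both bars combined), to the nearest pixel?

5:3 (1.667) < 21:9 (2.333), so the photograph fills the height.
That makes the image 5420.0000 px wide (3252 × 5/3).
Leftover width: 7588 − 5420.0000 = 2168.0000 px.
Across the 3252-px span: 2168.0000 × 3252 ≈ 7050336 px.

7050336 pixels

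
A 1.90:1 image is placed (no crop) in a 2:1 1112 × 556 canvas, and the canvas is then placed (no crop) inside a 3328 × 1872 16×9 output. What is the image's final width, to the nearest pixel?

3162 px

First fit — 1.90:1 into 1112×556 spans the height: 1056.40 × 556.00.
The 2:1 canvas is width-limited in 3328×1872, giving 3328.00 × 1664.00; scale factor 2.9928.
The image scales with it: width 1056.40 × 2.9928 ≈ 3161.60.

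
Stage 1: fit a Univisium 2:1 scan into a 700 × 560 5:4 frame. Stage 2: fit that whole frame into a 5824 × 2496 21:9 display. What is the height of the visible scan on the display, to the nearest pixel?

1560 px

Inside the 700×560 canvas the scan is width-limited at 700.00 × 350.00.
5:4 in 5824×2496: fills the height, so the intermediate becomes 3120.00 × 2496.00 — a scale of ×4.4571.
Applying the same ×4.4571: 350.00 → 1560.00.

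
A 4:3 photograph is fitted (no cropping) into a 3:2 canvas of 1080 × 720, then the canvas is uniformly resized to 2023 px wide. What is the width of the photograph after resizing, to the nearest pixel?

1798 px

In the 1080×720 frame the photograph fills the height: width = 720 × 4/3 ≈ 960.00 px.
Resizing to 2023 px wide multiplies everything by 1.8731: 960.00 → 1798.22 px.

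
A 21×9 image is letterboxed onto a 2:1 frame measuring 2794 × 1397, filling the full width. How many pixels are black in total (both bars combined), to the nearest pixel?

557603 pixels

That makes the image 1197.4286 px tall (2794 × 9/21).
1397 − 1197.4286 = 199.5714 px of bars.
Across the 2794-px span: 199.5714 × 2794 ≈ 557603 px.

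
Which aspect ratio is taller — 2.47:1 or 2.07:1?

2.47 and 2.07; 2.47 > 2.07. The smaller width-to-height ratio is the taller frame.

2.07:1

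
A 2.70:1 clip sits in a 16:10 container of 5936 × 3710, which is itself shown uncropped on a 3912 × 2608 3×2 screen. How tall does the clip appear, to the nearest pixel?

2.70:1 in 5936×3710: fills the width, so the clip is 5936.00 × 2198.52.
16:10 in 3912×2608: fills the width, so the intermediate becomes 3912.00 × 2445.00 — a scale of ×0.6590.
Applying the same ×0.6590: 2198.52 → 1448.89.

1449 px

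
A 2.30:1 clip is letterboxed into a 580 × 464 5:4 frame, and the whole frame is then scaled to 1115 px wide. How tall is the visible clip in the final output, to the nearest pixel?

At 580×464 the clip is width-limited, so height = 580 / 2.300 ≈ 252.17 px.
The frame scales by 1115/580 = 1.9224; 252.17 × 1.9224 ≈ 484.78 px.

485 px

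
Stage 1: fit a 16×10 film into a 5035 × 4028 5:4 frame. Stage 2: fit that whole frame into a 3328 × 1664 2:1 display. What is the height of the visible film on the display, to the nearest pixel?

1300 px

Inside the 5035×4028 canvas the film is width-limited at 5035.00 × 3146.88.
Second fit — the 5:4 canvas into 3328×1664 spans the height: 2080.00 × 1664.00 (×0.4131 from 5035×4028).
Applying the same ×0.4131: 3146.88 → 1300.00.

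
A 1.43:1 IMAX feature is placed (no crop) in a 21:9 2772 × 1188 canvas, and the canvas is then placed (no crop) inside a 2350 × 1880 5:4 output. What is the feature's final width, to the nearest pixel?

1.43:1 IMAX in 2772×1188: fills the height, so the feature is 1698.84 × 1188.00.
The 21:9 canvas is width-limited in 2350×1880, giving 2350.00 × 1007.14; scale factor 0.8478.
So the feature's width is 1698.84 × 0.8478 ≈ 1440.21.

1440 px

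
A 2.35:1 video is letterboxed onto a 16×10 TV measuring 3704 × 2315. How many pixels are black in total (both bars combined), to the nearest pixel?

2736626 pixels

2.35:1 is wider than 16×10, so it spans the full width.
That makes the image 1576.1702 px tall (3704 / 2.350).
Leftover height: 2315 − 1576.1702 = 738.8298 px.
Bar area = 738.8298 × 3704 ≈ 2736626 px.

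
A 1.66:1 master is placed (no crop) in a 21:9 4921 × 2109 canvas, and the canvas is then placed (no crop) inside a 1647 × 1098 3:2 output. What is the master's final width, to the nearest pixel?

1172 px

1.66:1 in 4921×2109: fills the height, so the master is 3500.94 × 2109.00.
Second fit — the 21:9 canvas into 1647×1098 spans the width: 1647.00 × 705.86 (×0.3347 from 4921×2109).
So the master's width is 3500.94 × 0.3347 ≈ 1171.72.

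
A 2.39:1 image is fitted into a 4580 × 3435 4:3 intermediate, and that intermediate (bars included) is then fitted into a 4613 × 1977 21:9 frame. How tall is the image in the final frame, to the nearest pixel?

Inside the 4580×3435 canvas the image is width-limited at 4580.00 × 1916.32.
Second fit — the 4:3 canvas into 4613×1977 spans the height: 2636.00 × 1977.00 (×0.5755 from 4580×3435).
Applying the same ×0.5755: 1916.32 → 1102.93.

1103 px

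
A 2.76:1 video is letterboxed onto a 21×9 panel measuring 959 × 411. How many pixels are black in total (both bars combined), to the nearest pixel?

60931 pixels

2.76:1 is wider than 21×9, so it spans the full width.
The video is 959 / 2.760 ≈ 347.4638 px tall.
Black = 411 − 347.4638 = 63.5362 px.
Bar area = 63.5362 × 959 ≈ 60931 px.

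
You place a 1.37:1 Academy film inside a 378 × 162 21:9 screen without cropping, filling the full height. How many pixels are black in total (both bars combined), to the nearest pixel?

Content width = 162 × 1.370 ≈ 221.9400 px.
Leftover width: 378 − 221.9400 = 156.0600 px.
That's 156.0600 × 162 ≈ 25282 black pixels.

25282 pixels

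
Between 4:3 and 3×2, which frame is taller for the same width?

4:3

4:3 = 1.333 and 3×2 = 1.5; 1.5 > 1.333. The smaller width-to-height ratio is the taller frame.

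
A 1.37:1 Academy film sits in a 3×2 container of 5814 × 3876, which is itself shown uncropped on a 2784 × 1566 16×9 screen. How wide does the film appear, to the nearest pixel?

First fit — 1.37:1 Academy into 5814×3876 spans the height: 5310.12 × 3876.00.
Second fit — the 3×2 canvas into 2784×1566 spans the height: 2349.00 × 1566.00 (×0.4040 from 5814×3876).
So the film's width is 5310.12 × 0.4040 ≈ 2145.42.

2145 px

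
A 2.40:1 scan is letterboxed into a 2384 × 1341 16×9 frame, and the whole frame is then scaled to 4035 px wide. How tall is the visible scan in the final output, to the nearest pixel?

Fitted into 2384×1341, the scan spans the width; its height is 2384 / 2.400 ≈ 993.33 px.
The frame scales by 4035/2384 = 1.6925; 993.33 × 1.6925 ≈ 1681.25 px.

1681 px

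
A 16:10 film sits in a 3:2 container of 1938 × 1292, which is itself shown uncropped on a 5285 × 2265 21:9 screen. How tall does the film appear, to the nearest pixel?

2123 px

Inside the 1938×1292 canvas the film is width-limited at 1938.00 × 1211.25.
Second fit — the 3:2 canvas into 5285×2265 spans the height: 3397.50 × 2265.00 (×1.7531 from 1938×1292).
Applying the same ×1.7531: 1211.25 → 2123.44.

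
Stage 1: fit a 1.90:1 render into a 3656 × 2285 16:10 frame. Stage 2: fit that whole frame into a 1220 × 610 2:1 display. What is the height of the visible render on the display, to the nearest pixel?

1.90:1 in 3656×2285: fills the width, so the render is 3656.00 × 1924.21.
16:10 in 1220×610: fills the height, so the intermediate becomes 976.00 × 610.00 — a scale of ×0.2670.
The render scales with it: height 1924.21 × 0.2670 ≈ 513.68.

514 px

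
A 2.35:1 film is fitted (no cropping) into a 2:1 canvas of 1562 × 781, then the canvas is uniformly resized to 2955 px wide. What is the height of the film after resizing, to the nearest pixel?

1257 px

At 1562×781 the film is width-limited, so height = 1562 / 2.350 ≈ 664.68 px.
The frame scales by 2955/1562 = 1.8918; 664.68 × 1.8918 ≈ 1257.45 px.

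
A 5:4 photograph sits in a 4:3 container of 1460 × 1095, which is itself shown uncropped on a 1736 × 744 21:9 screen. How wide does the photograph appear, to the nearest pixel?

Inside the 1460×1095 canvas the photograph is height-limited at 1368.75 × 1095.00.
The 4:3 canvas is height-limited in 1736×744, giving 992.00 × 744.00; scale factor 0.6795.
The photograph scales with it: width 1368.75 × 0.6795 ≈ 930.00.

930 px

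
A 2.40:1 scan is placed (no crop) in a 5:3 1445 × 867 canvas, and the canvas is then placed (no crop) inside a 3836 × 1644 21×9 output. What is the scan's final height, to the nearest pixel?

1142 px

First fit — 2.40:1 into 1445×867 spans the width: 1445.00 × 602.08.
The 5:3 canvas is height-limited in 3836×1644, giving 2740.00 × 1644.00; scale factor 1.8962.
The scan scales with it: height 602.08 × 1.8962 ≈ 1141.67.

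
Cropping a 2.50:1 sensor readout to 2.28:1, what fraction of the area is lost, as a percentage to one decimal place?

Going from 2.50:1 to 2.28:1 means cutting width while keeping height.
Fraction kept = (2.280)/(2.500) ≈ 91.20%, so 8.80% is lost.

8.8%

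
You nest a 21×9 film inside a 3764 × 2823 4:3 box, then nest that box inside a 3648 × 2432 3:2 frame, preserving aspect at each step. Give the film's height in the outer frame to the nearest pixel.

Inside the 3764×2823 canvas the film is width-limited at 3764.00 × 1613.14.
Second fit — the 4:3 canvas into 3648×2432 spans the height: 3242.67 × 2432.00 (×0.8615 from 3764×2823).
So the film's height is 1613.14 × 0.8615 ≈ 1389.71.

1390 px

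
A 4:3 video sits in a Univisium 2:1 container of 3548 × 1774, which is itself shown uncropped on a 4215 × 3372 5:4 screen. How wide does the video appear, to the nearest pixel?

2810 px

4:3 in 3548×1774: fills the height, so the video is 2365.33 × 1774.00.
The Univisium 2:1 canvas is width-limited in 4215×3372, giving 4215.00 × 2107.50; scale factor 1.1880.
So the video's width is 2365.33 × 1.1880 ≈ 2810.00.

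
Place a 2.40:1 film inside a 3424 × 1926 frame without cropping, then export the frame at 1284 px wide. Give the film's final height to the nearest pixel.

In the 3424×1926 frame the film fills the width: height = 3424 / 2.400 ≈ 1426.67 px.
Resizing to 1284 px wide multiplies everything by 0.3750: 1426.67 → 535.00 px.

535 px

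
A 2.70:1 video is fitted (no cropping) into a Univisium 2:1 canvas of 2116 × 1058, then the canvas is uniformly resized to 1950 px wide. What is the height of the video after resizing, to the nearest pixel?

722 px

Fitted into 2116×1058, the video spans the width; its height is 2116 / 2.700 ≈ 783.70 px.
The frame scales by 1950/2116 = 0.9216; 783.70 × 0.9216 ≈ 722.22 px.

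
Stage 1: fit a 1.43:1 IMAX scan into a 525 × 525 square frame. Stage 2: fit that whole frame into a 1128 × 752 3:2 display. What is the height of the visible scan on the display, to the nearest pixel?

Inside the 525×525 canvas the scan is width-limited at 525.00 × 367.13.
Second fit — the square canvas into 1128×752 spans the height: 752.00 × 752.00 (×1.4324 from 525×525).
The scan scales with it: height 367.13 × 1.4324 ≈ 525.87.

526 px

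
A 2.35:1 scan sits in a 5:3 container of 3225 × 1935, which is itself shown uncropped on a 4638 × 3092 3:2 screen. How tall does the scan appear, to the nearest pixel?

Inside the 3225×1935 canvas the scan is width-limited at 3225.00 × 1372.34.
Second fit — the 5:3 canvas into 4638×3092 spans the width: 4638.00 × 2782.80 (×1.4381 from 3225×1935).
Applying the same ×1.4381: 1372.34 → 1973.62.

1974 px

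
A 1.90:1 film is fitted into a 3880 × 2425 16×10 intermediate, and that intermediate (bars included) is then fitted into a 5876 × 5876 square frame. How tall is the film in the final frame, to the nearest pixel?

First fit — 1.90:1 into 3880×2425 spans the width: 3880.00 × 2042.11.
Second fit — the 16×10 canvas into 5876×5876 spans the width: 5876.00 × 3672.50 (×1.5144 from 3880×2425).
So the film's height is 2042.11 × 1.5144 ≈ 3092.63.

3093 px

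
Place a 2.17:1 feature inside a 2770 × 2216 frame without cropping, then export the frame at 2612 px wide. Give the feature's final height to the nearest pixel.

1204 px

At 2770×2216 the feature is width-limited, so height = 2770 / 2.170 ≈ 1276.50 px.
Scaling 2770 → 2612 is ×0.9430, so the height becomes 1276.50 × 0.9430 ≈ 1203.69 px.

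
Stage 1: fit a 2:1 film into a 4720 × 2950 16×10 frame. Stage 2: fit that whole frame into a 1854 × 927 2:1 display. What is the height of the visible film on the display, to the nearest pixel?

First fit — 2:1 into 4720×2950 spans the width: 4720.00 × 2360.00.
16×10 in 1854×927: fills the height, so the intermediate becomes 1483.20 × 927.00 — a scale of ×0.3142.
So the film's height is 2360.00 × 0.3142 ≈ 741.60.

742 px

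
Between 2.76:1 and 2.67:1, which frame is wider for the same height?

2.76 and 2.67; 2.76 > 2.67.

2.76:1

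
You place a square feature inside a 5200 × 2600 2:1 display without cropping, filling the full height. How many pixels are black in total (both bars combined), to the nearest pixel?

6760000 pixels

That makes the image 2600.0000 px wide (2600 × 1/1).
Leftover width: 5200 − 2600.0000 = 2600.0000 px.
Bar area = 2600.0000 × 2600 ≈ 6760000 px.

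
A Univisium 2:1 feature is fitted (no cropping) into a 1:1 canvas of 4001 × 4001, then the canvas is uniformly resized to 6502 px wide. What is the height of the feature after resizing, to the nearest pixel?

Fitted into 4001×4001, the feature spans the width; its height is 4001 × 1/2 ≈ 2000.50 px.
The frame scales by 6502/4001 = 1.6251; 2000.50 × 1.6251 ≈ 3251.00 px.

3251 px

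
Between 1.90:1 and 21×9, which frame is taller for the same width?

1.90:1

1.9 and 21×9 = 2.333; 2.333 > 1.9. The smaller width-to-height ratio is the taller frame.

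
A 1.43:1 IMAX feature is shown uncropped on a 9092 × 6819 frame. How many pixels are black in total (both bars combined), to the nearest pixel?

1.43:1 IMAX (1.430) > 4:3 (1.333), so the feature fills the width.
That makes the image 6358.0420 px tall (9092 / 1.430).
6819 − 6358.0420 = 460.9580 px of bars.
That's 460.9580 × 9092 ≈ 4191031 black pixels.

4191031 pixels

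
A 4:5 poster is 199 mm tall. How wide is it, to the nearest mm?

159 mm

199 / 5 × 4 = 159.20.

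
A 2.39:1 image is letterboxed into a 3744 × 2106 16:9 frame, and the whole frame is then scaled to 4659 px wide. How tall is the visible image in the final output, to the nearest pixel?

1949 px

In the 3744×2106 frame the image fills the width: height = 3744 / 2.390 ≈ 1566.53 px.
Scaling 3744 → 4659 is ×1.2444, so the height becomes 1566.53 × 1.2444 ≈ 1949.37 px.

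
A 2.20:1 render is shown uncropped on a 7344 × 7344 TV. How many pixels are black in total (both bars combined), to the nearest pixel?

29418729 pixels

2.20:1 (2.200) > 1:1 (1.000), so the render fills the width.
Content height = 7344 / 2.200 ≈ 3338.1818 px.
Black = 7344 − 3338.1818 = 4005.8182 px.
Bar area = 4005.8182 × 7344 ≈ 29418729 px.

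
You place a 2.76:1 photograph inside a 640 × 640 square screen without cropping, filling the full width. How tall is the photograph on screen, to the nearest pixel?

The photograph is 640 / 2.760 ≈ 231.88 px tall.

232 px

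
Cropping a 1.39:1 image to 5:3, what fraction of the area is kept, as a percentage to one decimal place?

83.4%

The width stays; only height is cut (since 5:3 is wider than 1.39:1).
(1.390)/(1.667) ≈ 0.834 of the area survives.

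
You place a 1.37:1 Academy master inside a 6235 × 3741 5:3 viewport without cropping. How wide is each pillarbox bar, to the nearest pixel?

555 px

Since 1.370 < 1.667, the master is height-limited.
The master is 3741 × 1.370 ≈ 5125.17 px wide.
Leftover width: 6235 − 5125.17 = 1109.83 px → 554.91 each side.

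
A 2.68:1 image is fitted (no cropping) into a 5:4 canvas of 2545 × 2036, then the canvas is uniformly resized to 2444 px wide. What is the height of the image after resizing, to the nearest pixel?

912 px

At 2545×2036 the image is width-limited, so height = 2545 / 2.680 ≈ 949.63 px.
Resizing to 2444 px wide multiplies everything by 0.9603: 949.63 → 911.94 px.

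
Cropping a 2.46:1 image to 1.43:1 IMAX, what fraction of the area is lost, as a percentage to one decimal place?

41.9%

Going from 2.46:1 to 1.43:1 IMAX means cutting width while keeping height.
Area ratio = (1.430)/(2.460) = 58.13%; the remaining 41.87% is cropped out.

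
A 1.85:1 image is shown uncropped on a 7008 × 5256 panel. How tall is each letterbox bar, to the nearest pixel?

1.85:1 (1.850) > 4×3 (1.333), so the image fills the width.
That makes the image 3788.11 px tall (7008 / 1.850).
5256 − 3788.11 = 1467.89 px of bars (733.95 each).

734 px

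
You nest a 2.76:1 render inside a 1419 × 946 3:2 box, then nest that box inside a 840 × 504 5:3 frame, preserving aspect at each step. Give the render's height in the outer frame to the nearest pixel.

Inside the 1419×946 canvas the render is width-limited at 1419.00 × 514.13.
3:2 in 840×504: fills the height, so the intermediate becomes 756.00 × 504.00 — a scale of ×0.5328.
The render scales with it: height 514.13 × 0.5328 ≈ 273.91.

274 px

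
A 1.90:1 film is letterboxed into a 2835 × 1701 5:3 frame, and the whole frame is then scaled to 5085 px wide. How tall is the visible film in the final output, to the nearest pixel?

At 2835×1701 the film is width-limited, so height = 2835 / 1.900 ≈ 1492.11 px.
The frame scales by 5085/2835 = 1.7937; 1492.11 × 1.7937 ≈ 2676.32 px.

2676 px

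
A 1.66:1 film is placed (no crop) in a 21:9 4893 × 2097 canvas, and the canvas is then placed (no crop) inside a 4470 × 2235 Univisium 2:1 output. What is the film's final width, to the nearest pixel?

3180 px

1.66:1 in 4893×2097: fills the height, so the film is 3481.02 × 2097.00.
21:9 in 4470×2235: fills the width, so the intermediate becomes 4470.00 × 1915.71 — a scale of ×0.9135.
Applying the same ×0.9135: 3481.02 → 3180.09.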